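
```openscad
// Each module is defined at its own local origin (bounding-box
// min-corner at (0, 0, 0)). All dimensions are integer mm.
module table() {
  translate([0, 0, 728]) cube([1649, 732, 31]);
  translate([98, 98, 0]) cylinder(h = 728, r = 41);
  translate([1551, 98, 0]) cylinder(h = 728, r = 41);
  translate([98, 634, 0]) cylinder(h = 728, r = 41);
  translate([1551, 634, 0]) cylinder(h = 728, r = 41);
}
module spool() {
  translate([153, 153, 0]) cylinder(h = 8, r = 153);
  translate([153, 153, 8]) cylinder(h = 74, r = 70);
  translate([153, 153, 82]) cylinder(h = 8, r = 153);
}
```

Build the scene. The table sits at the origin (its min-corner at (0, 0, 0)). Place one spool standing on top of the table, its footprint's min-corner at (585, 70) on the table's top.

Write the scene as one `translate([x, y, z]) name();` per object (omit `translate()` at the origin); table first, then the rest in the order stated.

table();
translate([585, 70, 759]) spool();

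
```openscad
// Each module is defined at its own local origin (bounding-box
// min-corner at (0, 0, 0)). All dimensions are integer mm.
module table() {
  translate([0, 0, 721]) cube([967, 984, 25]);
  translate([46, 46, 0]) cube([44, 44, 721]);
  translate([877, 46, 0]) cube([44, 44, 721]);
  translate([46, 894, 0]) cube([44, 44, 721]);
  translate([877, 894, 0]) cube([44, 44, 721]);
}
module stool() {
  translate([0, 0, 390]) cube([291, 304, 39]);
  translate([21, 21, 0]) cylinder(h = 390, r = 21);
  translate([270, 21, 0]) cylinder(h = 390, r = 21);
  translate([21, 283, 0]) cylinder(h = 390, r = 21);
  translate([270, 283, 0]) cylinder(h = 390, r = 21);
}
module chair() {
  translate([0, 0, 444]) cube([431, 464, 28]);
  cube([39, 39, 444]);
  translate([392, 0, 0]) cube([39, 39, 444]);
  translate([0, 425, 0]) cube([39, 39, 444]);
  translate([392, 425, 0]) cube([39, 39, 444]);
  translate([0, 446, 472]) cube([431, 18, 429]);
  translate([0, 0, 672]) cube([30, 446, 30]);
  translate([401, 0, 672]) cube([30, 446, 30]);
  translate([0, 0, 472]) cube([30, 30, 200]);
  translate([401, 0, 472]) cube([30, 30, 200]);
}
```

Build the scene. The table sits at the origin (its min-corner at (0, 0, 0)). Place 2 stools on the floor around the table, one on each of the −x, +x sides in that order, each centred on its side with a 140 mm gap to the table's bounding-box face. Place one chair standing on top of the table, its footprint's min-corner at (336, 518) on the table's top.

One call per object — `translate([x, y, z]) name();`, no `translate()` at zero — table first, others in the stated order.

table();
translate([-431, 340, 0]) stool();
translate([1107, 340, 0]) stool();
translate([336, 518, 746]) chair();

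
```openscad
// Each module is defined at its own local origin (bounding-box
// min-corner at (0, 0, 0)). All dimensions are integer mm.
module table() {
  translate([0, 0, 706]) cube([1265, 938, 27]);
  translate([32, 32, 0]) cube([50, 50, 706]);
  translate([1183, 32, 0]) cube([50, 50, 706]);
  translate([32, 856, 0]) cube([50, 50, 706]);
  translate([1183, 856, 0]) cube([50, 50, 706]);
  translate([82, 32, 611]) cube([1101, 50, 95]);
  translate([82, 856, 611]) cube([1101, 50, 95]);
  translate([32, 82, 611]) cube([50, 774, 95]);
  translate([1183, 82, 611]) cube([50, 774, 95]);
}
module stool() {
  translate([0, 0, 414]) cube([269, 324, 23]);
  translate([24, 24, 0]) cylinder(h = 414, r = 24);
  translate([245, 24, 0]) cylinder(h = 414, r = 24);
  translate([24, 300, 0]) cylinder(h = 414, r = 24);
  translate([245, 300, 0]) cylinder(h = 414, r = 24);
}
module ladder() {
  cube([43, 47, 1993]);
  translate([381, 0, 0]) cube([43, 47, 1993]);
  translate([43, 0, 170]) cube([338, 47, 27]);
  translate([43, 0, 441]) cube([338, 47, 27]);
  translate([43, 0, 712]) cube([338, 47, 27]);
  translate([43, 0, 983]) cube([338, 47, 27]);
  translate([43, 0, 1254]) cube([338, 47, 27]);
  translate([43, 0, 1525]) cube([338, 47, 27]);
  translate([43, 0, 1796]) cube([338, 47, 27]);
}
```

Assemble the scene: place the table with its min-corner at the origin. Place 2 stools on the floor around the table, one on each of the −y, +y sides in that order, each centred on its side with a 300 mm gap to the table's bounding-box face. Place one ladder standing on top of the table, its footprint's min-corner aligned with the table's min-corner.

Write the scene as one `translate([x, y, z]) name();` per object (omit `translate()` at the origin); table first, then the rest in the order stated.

table();
translate([498, -624, 0]) stool();
translate([498, 1238, 0]) stool();
translate([0, 0, 733]) ladder();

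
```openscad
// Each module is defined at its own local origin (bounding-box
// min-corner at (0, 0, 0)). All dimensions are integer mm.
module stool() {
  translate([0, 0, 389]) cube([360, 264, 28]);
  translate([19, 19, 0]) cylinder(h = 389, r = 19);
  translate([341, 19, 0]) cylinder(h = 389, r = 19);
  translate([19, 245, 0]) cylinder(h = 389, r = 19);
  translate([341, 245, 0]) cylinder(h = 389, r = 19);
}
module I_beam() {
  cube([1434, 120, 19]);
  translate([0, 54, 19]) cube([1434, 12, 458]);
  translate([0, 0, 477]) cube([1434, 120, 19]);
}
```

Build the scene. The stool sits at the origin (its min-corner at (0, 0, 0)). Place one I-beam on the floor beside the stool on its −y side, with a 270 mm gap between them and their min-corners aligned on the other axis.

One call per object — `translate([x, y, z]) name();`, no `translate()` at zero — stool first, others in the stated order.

stool();
translate([0, -390, 0]) I_beam();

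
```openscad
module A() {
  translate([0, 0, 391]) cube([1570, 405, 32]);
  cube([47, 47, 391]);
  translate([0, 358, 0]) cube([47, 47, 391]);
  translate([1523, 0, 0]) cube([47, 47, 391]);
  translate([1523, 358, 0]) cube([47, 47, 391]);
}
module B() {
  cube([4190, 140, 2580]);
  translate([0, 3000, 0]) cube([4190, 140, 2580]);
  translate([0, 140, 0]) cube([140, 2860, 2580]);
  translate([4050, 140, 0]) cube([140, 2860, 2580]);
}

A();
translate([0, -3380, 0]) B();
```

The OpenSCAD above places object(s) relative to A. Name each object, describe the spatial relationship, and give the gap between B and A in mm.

A is a bench. B is a house frame. The house frame is on the floor beside the bench on its −y side. The gap between the house frame and the bench is 240 mm.

The house frame's nearest face is 240 mm from the bench's −y face.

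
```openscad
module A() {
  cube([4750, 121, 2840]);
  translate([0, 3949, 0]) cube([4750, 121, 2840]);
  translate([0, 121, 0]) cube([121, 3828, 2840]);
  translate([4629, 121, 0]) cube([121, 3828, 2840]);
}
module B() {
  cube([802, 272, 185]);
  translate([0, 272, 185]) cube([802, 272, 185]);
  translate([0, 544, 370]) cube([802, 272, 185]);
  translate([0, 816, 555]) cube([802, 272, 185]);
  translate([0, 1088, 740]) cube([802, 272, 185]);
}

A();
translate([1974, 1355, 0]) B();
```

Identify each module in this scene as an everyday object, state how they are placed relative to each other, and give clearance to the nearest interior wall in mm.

Clearances: x = 1853, y = 1234; minimum 1234 mm.

A is a house frame. B is a staircase. The staircase sits inside the house frame, centred. The clearance to the nearest interior wall is 1234 mm.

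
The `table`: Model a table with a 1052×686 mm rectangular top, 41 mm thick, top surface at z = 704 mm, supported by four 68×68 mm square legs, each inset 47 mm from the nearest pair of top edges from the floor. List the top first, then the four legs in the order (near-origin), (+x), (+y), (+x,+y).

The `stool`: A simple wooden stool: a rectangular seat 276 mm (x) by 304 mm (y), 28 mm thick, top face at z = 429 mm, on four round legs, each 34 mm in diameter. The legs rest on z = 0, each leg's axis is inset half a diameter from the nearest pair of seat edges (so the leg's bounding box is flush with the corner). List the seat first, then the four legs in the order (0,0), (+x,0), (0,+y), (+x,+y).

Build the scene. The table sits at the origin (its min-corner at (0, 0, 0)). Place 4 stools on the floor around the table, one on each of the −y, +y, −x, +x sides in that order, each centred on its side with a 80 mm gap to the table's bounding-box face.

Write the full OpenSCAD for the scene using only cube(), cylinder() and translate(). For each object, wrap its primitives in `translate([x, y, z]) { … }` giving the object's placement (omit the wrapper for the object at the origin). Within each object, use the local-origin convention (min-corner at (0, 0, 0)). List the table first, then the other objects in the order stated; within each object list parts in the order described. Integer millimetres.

translate([0, 0, 663]) cube([1052, 686, 41]);
translate([47, 47, 0]) cube([68, 68, 663]);
translate([937, 47, 0]) cube([68, 68, 663]);
translate([47, 571, 0]) cube([68, 68, 663]);
translate([937, 571, 0]) cube([68, 68, 663]);
translate([388, -384, 0]) {
  translate([0, 0, 401]) cube([276, 304, 28]);
  translate([17, 17, 0]) cylinder(h = 401, r = 17);
  translate([259, 17, 0]) cylinder(h = 401, r = 17);
  translate([17, 287, 0]) cylinder(h = 401, r = 17);
  translate([259, 287, 0]) cylinder(h = 401, r = 17);
}
translate([388, 766, 0]) {
  translate([0, 0, 401]) cube([276, 304, 28]);
  translate([17, 17, 0]) cylinder(h = 401, r = 17);
  translate([259, 17, 0]) cylinder(h = 401, r = 17);
  translate([17, 287, 0]) cylinder(h = 401, r = 17);
  translate([259, 287, 0]) cylinder(h = 401, r = 17);
}
translate([-356, 191, 0]) {
  translate([0, 0, 401]) cube([276, 304, 28]);
  translate([17, 17, 0]) cylinder(h = 401, r = 17);
  translate([259, 17, 0]) cylinder(h = 401, r = 17);
  translate([17, 287, 0]) cylinder(h = 401, r = 17);
  translate([259, 287, 0]) cylinder(h = 401, r = 17);
}
translate([1132, 191, 0]) {
  translate([0, 0, 401]) cube([276, 304, 28]);
  translate([17, 17, 0]) cylinder(h = 401, r = 17);
  translate([259, 17, 0]) cylinder(h = 401, r = 17);
  translate([17, 287, 0]) cylinder(h = 401, r = 17);
  translate([259, 287, 0]) cylinder(h = 401, r = 17);
}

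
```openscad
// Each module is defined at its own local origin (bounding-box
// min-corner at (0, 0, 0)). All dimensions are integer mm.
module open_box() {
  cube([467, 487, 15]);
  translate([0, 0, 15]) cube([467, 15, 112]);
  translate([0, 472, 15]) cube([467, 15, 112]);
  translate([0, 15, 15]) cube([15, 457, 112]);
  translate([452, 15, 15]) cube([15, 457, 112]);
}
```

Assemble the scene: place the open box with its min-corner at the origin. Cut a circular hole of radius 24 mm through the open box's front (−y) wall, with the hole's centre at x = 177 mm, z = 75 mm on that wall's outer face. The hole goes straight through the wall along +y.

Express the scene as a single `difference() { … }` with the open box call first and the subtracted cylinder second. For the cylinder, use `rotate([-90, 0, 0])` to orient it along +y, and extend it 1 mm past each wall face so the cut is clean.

difference() {
  open_box();
  translate([177, -1, 75]) rotate([-90, 0, 0]) cylinder(h = 17, r = 24);
}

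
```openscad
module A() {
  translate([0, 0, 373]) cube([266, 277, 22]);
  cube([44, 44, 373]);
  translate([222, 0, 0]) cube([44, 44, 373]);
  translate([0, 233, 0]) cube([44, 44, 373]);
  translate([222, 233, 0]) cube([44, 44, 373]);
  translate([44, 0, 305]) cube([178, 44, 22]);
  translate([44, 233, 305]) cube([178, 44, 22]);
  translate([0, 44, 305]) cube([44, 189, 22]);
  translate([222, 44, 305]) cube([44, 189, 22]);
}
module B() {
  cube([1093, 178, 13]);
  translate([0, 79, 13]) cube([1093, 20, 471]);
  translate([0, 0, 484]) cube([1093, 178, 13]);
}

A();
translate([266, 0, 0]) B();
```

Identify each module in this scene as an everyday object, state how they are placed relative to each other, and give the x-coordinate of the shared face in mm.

A is a stool. B is an I-beam. The I-beam is against the stool's +x side, with their −y faces flush. The x-coordinate of the shared face is 266 mm.

The stool's +x face and the I-beam's −x face are both at x = 266 mm.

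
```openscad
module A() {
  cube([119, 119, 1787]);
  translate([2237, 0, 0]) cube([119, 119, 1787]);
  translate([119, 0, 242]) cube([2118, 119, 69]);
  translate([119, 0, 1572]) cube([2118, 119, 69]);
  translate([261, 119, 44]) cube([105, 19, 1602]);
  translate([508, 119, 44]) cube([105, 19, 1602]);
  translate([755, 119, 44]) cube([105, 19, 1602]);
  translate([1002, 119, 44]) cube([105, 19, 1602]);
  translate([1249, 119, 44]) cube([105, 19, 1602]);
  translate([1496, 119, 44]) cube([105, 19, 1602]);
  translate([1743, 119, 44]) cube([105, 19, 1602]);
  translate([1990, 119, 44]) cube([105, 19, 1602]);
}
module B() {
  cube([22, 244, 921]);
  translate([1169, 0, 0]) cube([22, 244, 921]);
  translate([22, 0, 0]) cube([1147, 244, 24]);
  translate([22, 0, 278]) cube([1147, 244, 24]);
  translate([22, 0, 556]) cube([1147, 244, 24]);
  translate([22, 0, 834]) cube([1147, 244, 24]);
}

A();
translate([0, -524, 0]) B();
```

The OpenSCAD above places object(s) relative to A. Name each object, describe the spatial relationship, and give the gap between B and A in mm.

The bookshelf's nearest face is 280 mm from the fence section's −y face.

A is a fence section. B is a bookshelf. The bookshelf is on the floor beside the fence section on its −y side. The gap between the bookshelf and the fence section is 280 mm.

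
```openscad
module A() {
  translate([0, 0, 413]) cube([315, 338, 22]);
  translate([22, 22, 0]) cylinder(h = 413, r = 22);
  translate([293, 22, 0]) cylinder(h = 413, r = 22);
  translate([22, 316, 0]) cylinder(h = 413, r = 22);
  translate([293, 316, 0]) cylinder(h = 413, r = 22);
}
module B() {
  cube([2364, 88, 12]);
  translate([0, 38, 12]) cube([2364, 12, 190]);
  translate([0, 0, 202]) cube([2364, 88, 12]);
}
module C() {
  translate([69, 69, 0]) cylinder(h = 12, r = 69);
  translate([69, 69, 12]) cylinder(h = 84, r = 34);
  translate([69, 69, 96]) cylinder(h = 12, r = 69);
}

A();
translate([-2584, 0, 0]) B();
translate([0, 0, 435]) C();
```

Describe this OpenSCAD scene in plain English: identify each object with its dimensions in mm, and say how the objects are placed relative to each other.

A is a four-legged stool. The seat is a 315×338×22 mm slab whose top surface is at z = 435 mm; four round legs, each 44 mm in diameter, run from the floor (z = 0) to the underside of the seat, each leg's axis is inset half a diameter from the nearest pair of seat edges (so the leg's bounding box is flush with the corner).

B is an I-beam lying along x, 2364 mm long. Overall section height 214 mm. Two flanges 88 mm wide (y) and 12 mm thick, one on the floor and one at the top; a web 12 mm thick runs between them, centred on the flange width.

C is a spool: two coaxial disc flanges of radius 69 mm and thickness 12 mm, joined by a core cylinder of radius 34 mm and height 84 mm. The lower flange rests on z = 0 and the three cylinders share a vertical axis.

The I-beam is on the floor beside the stool on its −x side. The spool is on top of the stool.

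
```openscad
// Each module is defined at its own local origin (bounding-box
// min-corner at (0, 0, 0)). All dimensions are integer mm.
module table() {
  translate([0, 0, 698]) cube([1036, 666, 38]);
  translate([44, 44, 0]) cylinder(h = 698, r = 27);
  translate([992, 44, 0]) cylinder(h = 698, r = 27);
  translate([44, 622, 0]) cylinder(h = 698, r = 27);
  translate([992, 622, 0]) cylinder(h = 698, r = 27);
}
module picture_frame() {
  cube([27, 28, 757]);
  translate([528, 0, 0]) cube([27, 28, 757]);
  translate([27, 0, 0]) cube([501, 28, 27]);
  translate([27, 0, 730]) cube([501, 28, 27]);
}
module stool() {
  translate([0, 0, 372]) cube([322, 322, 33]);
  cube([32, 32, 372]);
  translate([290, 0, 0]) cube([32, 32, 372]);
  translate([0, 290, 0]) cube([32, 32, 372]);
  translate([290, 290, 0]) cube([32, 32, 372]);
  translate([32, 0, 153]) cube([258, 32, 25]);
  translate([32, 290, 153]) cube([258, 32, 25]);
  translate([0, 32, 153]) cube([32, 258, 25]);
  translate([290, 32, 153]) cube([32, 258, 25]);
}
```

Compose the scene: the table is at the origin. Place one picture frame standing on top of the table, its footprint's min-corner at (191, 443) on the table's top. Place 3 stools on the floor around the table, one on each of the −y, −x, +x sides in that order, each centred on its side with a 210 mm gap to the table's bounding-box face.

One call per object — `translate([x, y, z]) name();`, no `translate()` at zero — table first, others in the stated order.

table();
translate([191, 443, 736]) picture_frame();
translate([357, -532, 0]) stool();
translate([-532, 172, 0]) stool();
translate([1246, 172, 0]) stool();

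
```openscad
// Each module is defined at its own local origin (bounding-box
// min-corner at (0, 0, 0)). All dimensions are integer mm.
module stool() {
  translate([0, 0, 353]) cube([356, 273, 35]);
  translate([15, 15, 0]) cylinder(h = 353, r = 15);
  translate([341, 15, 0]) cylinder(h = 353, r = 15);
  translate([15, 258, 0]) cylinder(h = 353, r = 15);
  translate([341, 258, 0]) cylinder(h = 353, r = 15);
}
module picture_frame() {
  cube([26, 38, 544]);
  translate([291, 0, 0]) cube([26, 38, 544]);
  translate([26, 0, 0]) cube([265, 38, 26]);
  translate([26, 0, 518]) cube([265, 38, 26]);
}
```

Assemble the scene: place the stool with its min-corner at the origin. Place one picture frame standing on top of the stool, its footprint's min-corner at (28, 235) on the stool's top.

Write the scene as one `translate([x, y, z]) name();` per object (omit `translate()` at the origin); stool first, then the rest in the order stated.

stool();
translate([28, 235, 388]) picture_frame();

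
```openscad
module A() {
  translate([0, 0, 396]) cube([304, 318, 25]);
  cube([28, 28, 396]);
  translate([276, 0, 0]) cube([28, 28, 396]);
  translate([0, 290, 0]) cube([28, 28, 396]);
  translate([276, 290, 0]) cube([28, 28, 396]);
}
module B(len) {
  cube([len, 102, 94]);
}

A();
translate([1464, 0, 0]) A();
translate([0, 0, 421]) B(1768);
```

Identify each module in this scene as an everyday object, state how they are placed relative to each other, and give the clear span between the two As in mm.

A is a stool. B is a beam. A beam spans the tops of two stools. The clear span between the two stools is 1160 mm.

Second stool starts at x = 1464; first ends at x = 304; clear span = 1464 − 304 = 1160 mm.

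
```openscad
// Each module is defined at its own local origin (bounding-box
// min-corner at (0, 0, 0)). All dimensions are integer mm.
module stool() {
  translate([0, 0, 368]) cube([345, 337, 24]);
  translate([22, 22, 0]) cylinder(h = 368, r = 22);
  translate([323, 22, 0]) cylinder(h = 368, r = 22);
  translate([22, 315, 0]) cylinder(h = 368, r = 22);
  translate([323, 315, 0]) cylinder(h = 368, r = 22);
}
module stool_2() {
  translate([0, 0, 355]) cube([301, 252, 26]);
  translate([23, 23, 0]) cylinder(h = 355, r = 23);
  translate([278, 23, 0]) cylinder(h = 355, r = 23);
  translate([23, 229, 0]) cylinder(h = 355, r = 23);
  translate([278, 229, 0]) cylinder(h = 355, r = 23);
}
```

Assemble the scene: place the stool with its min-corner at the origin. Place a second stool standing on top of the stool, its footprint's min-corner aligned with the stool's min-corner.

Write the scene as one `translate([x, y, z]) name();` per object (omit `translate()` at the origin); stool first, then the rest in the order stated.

stool();
translate([0, 0, 392]) stool_2();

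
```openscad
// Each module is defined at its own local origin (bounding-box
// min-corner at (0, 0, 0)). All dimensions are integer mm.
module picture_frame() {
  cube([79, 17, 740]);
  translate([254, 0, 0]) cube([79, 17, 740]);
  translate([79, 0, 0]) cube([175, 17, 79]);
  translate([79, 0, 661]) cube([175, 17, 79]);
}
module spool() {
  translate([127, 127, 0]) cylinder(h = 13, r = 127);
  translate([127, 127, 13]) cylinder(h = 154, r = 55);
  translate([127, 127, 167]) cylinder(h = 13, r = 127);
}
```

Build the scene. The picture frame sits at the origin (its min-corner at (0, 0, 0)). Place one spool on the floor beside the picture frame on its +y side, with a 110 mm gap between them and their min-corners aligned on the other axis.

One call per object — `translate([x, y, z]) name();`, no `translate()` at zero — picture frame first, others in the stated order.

picture_frame();
translate([0, 127, 0]) spool();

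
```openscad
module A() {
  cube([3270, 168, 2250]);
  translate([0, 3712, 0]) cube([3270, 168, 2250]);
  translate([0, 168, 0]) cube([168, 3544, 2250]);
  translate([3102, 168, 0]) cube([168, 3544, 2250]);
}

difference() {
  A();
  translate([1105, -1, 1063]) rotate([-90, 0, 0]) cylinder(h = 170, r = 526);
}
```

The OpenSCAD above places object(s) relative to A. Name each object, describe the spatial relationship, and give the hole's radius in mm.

The subtracted cylinder has r = 526 mm.

A is a house frame. The house frame has a circular hole through its front wall. The hole's radius is 526 mm.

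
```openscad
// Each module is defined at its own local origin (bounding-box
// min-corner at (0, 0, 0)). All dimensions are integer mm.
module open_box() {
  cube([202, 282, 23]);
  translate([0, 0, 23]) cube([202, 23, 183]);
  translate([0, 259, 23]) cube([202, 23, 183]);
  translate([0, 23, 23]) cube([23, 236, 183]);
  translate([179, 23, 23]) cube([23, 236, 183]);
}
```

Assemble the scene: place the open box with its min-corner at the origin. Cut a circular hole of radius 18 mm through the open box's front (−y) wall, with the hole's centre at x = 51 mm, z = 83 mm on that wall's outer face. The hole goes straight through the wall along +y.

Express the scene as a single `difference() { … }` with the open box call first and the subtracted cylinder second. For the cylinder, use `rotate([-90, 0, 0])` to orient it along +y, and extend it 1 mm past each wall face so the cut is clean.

difference() {
  open_box();
  translate([51, -1, 83]) rotate([-90, 0, 0]) cylinder(h = 25, r = 18);
}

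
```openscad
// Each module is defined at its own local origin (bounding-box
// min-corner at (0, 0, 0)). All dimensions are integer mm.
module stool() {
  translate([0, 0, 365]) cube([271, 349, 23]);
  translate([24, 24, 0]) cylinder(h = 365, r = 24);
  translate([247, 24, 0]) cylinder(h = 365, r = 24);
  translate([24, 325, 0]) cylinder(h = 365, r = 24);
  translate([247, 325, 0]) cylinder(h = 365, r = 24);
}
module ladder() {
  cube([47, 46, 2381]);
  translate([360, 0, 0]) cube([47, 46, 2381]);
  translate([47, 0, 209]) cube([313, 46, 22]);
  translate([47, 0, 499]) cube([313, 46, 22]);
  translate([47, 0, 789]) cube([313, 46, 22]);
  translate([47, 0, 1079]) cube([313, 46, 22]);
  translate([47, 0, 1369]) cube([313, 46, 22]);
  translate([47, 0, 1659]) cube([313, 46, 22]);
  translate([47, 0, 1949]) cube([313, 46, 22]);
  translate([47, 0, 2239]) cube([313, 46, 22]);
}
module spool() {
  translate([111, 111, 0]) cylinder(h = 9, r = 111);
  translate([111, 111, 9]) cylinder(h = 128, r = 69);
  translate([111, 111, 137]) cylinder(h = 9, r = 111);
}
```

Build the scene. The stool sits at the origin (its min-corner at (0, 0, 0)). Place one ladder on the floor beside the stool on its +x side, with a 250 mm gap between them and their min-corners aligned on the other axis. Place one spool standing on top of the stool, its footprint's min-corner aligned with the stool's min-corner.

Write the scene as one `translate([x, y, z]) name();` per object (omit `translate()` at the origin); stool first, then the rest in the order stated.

stool();
translate([521, 0, 0]) ladder();
translate([0, 0, 388]) spool();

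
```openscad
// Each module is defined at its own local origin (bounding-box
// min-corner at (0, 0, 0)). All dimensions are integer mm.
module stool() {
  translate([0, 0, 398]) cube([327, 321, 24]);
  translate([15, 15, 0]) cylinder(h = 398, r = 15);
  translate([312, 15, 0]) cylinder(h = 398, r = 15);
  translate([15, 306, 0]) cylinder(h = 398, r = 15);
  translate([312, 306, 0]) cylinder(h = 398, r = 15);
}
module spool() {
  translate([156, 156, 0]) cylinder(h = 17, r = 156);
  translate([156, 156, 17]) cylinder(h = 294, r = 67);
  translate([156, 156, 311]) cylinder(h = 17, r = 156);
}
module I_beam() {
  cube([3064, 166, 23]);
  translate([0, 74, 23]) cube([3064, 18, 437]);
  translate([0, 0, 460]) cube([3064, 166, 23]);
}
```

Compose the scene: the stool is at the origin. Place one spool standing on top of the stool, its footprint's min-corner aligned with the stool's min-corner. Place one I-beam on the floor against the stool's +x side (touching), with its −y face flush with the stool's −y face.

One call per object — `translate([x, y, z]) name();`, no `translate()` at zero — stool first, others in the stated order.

stool();
translate([0, 0, 422]) spool();
translate([327, 0, 0]) I_beam();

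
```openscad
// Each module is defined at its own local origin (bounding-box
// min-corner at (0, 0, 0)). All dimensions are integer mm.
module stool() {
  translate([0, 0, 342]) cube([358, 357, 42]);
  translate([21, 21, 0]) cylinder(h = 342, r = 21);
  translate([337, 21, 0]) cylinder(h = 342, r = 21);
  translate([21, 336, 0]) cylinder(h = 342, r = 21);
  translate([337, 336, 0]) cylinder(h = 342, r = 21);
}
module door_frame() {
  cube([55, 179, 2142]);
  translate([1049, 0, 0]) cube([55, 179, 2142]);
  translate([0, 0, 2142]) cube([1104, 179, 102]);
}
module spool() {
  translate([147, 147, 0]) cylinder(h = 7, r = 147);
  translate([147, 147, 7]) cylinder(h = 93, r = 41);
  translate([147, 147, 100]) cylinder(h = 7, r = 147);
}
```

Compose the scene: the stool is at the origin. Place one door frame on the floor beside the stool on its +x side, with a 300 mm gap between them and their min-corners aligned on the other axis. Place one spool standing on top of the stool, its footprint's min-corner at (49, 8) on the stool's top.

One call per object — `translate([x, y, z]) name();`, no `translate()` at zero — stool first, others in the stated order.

stool();
translate([658, 0, 0]) door_frame();
translate([49, 8, 384]) spool();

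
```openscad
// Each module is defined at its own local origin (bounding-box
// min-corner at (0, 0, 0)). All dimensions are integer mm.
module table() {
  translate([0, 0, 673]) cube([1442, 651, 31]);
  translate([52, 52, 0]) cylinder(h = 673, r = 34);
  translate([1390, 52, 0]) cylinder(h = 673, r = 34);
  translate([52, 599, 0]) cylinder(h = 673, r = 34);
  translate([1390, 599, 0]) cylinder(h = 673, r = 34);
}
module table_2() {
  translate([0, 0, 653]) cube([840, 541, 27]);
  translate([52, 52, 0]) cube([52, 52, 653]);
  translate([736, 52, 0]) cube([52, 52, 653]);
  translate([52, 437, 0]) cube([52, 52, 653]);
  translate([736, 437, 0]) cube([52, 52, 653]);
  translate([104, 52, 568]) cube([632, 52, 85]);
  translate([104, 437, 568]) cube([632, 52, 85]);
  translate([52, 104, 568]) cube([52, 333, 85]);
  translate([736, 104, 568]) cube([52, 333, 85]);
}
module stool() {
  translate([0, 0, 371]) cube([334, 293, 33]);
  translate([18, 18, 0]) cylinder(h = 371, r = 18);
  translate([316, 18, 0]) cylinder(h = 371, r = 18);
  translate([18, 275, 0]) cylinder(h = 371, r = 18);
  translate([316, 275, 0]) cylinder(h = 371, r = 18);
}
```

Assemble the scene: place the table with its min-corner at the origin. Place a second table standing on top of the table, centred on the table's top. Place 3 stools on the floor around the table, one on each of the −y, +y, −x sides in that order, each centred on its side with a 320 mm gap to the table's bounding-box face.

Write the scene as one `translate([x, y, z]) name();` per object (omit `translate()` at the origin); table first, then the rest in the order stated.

table();
translate([301, 55, 704]) table_2();
translate([554, -613, 0]) stool();
translate([554, 971, 0]) stool();
translate([-654, 179, 0]) stool();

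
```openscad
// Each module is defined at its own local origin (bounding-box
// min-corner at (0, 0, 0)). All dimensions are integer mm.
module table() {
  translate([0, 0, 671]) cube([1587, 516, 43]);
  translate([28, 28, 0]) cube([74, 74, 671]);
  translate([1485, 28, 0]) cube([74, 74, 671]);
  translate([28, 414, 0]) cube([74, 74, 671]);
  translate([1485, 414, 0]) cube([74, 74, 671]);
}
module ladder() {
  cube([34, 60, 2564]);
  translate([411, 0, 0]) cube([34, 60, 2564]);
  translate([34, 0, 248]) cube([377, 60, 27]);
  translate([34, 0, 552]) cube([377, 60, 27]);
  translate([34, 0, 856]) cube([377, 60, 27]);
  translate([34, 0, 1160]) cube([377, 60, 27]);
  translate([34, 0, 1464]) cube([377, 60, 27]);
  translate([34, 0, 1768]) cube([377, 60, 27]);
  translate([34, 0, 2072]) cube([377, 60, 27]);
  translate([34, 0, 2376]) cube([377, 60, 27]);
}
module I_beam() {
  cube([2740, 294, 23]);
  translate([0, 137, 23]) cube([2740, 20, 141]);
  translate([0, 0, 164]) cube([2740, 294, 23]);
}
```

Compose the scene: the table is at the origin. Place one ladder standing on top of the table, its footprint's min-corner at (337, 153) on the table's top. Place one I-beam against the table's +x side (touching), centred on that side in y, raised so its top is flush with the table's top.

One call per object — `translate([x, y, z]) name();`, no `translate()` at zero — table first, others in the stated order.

table();
translate([337, 153, 714]) ladder();
translate([1587, 111, 527]) I_beam();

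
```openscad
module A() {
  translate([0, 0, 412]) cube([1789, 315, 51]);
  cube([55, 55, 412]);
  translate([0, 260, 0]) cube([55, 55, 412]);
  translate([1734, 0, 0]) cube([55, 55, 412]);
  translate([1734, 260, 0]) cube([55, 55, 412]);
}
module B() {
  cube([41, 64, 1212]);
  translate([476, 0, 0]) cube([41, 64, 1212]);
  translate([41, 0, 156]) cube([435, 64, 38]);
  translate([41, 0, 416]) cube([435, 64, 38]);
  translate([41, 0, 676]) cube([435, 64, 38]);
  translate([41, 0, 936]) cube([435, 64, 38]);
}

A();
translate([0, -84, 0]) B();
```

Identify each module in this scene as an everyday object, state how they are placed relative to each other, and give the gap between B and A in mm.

A is a bench. B is a ladder. The ladder is on the floor beside the bench on its −y side. The gap between the ladder and the bench is 20 mm.

The ladder's nearest face is 20 mm from the bench's −y face.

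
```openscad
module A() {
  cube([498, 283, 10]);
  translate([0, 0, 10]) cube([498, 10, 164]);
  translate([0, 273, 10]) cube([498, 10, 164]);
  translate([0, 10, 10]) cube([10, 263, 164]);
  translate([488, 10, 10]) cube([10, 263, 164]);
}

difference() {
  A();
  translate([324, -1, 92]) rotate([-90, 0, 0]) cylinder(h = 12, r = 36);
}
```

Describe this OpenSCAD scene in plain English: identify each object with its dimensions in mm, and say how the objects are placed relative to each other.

A is an open-topped rectangular box: outside dimensions 498×283×174 mm, with a uniform wall and base thickness of 10 mm. The base is a full 498×283 slab on the floor; four walls sit on top of the base. The front and back walls (the −y and +y sides) span the full width; the two side walls fit between them.

The open box has a circular hole of radius 36 mm through its front wall, centred at (x = 324, z = 92).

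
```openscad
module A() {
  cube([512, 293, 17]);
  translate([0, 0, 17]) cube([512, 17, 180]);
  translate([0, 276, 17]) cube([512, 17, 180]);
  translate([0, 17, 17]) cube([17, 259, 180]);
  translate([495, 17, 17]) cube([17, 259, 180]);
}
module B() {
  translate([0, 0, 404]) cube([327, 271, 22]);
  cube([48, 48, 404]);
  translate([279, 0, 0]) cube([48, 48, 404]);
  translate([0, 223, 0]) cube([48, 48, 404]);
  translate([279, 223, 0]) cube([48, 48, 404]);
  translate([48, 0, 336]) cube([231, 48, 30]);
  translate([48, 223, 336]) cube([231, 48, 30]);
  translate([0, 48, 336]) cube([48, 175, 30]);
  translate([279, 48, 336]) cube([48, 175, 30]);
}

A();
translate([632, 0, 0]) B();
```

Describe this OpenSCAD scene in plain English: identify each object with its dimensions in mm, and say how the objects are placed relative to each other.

A is an open storage box with external size 512×293×197 mm and wall thickness 17 mm (the base is also 17 mm thick). The base covers the whole footprint; the four walls stand on the base, with the y-facing walls full-width and the x-facing walls fitting between their inner faces.

B is a four-legged stool. The seat is a 327×271×22 mm slab whose top surface is at z = 426 mm; four square legs, each 48×48 mm in cross-section, run from the floor (z = 0) to the underside of the seat, each flush with a corner of the seat. Four stretchers, 48 mm wide and 30 mm tall, connect adjacent legs with their undersides at z = 336 mm, each running between the inner faces of the legs it joins and aligned with the legs' outer faces on the other axis.

The stool is on the floor beside the open box on its +x side.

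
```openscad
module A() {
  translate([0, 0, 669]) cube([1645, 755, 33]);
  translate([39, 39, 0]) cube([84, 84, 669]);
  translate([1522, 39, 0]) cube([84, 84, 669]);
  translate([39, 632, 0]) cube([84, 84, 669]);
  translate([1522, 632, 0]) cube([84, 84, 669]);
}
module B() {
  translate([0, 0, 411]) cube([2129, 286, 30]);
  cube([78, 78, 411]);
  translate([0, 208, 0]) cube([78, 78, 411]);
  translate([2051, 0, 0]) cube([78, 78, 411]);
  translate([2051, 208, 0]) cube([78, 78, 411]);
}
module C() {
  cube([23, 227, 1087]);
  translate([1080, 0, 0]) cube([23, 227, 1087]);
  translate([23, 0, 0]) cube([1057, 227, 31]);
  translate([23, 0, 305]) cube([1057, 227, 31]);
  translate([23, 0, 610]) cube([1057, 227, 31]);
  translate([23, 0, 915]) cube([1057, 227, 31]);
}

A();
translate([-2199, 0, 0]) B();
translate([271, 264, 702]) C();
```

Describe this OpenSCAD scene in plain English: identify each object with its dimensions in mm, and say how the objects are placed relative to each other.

A is a table: top 1645 mm (x) × 755 mm (y), 33 mm thick, upper face at z = 702 mm, on four 84×84 mm square legs, each inset 39 mm from the nearest pair of top edges, running from z = 0 to the bottom of the top.

B is a long wooden bench with a 2129 mm (x) × 286 mm (y) seat, 30 mm thick, its top surface 441 mm above the floor. Four 78 mm square legs at the seat corners, flush with the edges, run from z = 0 to the seat underside.

C is a bookshelf 1103 mm wide overall, 227 mm deep and 1087 mm tall. The two sides are 23 mm thick vertical panels. 4 horizontal shelves of 31 mm thickness span between the inner faces of the sides; the lowest shelf sits on the floor and shelves are stacked with a clear vertical gap of 274 mm between each pair.

The bench is on the floor beside the table on its −x side. The bookshelf is on top of the table, centred.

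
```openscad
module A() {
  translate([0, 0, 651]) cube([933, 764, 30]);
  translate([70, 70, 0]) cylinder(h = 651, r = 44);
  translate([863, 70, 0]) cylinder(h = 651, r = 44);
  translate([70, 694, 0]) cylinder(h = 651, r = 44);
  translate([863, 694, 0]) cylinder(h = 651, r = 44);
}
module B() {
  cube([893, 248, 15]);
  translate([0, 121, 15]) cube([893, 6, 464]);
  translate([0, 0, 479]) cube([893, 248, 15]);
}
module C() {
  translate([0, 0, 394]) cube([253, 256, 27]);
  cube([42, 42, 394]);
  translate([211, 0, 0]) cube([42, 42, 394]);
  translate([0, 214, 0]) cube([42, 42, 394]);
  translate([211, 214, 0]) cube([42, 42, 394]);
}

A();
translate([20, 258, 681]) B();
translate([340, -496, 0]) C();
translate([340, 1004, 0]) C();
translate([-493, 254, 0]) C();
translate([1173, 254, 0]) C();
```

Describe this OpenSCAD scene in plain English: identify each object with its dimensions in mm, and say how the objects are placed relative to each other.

A is a table with a 933×764 mm rectangular top, 30 mm thick, top surface at z = 681 mm, supported by four round legs of 88 mm diameter, each leg's bounding box inset 26 mm from the nearest pair of top edges, running from the floor.

B is an I-beam lying along x, 893 mm long. Overall section height 494 mm. Two flanges 248 mm wide (y) and 15 mm thick, one on the floor and one at the top; a web 6 mm thick runs between them, centred on the flange width.

C is a simple wooden stool: a rectangular seat 253 mm (x) by 256 mm (y), 27 mm thick, top face at z = 421 mm, on four square legs, each 42×42 mm in cross-section. The legs rest on z = 0, each flush with a corner of the seat.

The I-beam is on top of the table, centred. Four stools sit around the table at the −y, +y, −x, +x sides.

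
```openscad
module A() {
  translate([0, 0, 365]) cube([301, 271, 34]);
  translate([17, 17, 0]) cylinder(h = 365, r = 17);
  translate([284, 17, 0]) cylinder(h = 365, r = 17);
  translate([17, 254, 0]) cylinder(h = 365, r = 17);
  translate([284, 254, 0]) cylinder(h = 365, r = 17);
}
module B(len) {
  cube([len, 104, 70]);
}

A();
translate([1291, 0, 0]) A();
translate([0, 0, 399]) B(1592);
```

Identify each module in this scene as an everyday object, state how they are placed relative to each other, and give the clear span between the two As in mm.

Second stool starts at x = 1291; first ends at x = 301; clear span = 1291 − 301 = 990 mm.

A is a stool. B is a beam. A beam spans the tops of two stools. The clear span between the two stools is 990 mm.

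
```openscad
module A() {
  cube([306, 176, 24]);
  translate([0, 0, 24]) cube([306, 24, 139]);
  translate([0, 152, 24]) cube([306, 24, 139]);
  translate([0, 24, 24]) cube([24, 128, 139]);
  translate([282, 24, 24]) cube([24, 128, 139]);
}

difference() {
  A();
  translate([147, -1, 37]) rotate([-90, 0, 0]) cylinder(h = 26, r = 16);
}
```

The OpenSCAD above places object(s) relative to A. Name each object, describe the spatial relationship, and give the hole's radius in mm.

The subtracted cylinder has r = 16 mm.

A is an open box. The open box has a circular hole through its front wall. The hole's radius is 16 mm.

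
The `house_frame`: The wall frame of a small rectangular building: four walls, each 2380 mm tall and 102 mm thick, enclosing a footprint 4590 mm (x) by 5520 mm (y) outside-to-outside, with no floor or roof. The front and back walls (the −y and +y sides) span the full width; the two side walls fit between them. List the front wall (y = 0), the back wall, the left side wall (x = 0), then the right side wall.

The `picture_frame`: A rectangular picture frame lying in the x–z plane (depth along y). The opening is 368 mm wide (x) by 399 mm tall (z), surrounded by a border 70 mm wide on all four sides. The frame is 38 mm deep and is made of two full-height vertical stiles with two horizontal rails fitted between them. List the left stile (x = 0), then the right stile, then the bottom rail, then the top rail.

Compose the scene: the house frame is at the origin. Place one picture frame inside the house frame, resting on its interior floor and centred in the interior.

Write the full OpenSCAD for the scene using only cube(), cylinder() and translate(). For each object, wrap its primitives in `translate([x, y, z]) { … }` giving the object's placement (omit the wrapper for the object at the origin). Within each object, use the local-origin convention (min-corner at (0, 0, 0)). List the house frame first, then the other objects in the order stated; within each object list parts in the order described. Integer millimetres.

cube([4590, 102, 2380]);
translate([0, 5418, 0]) cube([4590, 102, 2380]);
translate([0, 102, 0]) cube([102, 5316, 2380]);
translate([4488, 102, 0]) cube([102, 5316, 2380]);
translate([2041, 2741, 0]) {
  cube([70, 38, 539]);
  translate([438, 0, 0]) cube([70, 38, 539]);
  translate([70, 0, 0]) cube([368, 38, 70]);
  translate([70, 0, 469]) cube([368, 38, 70]);
}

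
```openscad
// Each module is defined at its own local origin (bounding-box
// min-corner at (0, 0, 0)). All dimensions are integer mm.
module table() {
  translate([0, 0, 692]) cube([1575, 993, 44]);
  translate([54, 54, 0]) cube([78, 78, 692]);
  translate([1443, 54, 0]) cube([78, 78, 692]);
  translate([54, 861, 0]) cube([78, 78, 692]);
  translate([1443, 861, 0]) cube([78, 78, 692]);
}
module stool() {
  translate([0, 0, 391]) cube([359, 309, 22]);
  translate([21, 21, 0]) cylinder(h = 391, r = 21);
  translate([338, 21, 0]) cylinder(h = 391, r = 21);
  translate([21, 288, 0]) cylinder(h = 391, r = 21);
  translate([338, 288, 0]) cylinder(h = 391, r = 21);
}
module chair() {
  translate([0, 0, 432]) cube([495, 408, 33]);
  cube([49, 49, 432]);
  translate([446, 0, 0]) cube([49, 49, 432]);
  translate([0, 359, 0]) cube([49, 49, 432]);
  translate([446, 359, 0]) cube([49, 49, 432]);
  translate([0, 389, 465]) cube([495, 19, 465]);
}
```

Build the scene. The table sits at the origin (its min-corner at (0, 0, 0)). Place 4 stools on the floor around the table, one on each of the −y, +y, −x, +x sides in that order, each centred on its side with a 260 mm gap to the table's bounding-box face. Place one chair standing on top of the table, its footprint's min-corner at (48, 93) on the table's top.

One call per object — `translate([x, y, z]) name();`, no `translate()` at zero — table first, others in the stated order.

table();
translate([608, -569, 0]) stool();
translate([608, 1253, 0]) stool();
translate([-619, 342, 0]) stool();
translate([1835, 342, 0]) stool();
translate([48, 93, 736]) chair();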